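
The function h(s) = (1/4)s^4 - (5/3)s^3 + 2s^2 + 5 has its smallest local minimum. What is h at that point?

-17/3

h'(s) = s^3 - 5s^2 + 4s. Setting h'(s) = 0 gives s ∈ {0, 1, 4}.
h''(s) = 3s^2 - 10s + 4. h''(0) = 4 > 0 ⇒ local minimum; h''(1) = -3 < 0 ⇒ local maximum; h''(4) = 12 > 0 ⇒ local minimum.
The smallest local minimum is h(4) = -17/3.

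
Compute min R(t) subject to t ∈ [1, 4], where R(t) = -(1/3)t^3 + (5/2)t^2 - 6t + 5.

Differentiating, R'(t) = -t^2 + 5t - 6; which vanishes at t = 2 and t = 3.
Evaluating at the critical points and endpoints: R(1) = 7/6, R(2) = 1/3, R(3) = 1/2, R(4) = -1/3.
So the minimum is R(4) = -1/3.

-1/3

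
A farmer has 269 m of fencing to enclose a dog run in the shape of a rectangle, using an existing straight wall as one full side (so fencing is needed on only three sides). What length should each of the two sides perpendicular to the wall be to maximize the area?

269/4

Let the sides perpendicular to the wall have length x and the parallel side y, so 2x + y = 269 and the area is A = xy = x(269 − 2x).
A'(x) = 269 − 4x = 0 gives x = 269/4, and A''(x) = −4 < 0 confirms a maximum.
Then y = 269 − 2·269/4 = 269/2 and A = 72361/8.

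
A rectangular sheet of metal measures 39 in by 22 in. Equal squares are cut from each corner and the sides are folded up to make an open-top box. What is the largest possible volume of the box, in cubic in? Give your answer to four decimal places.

With cut size x, the volume is V(x) = x(39 − 2x)(22 − 2x) for 0 < x < 11.
V'(x) = 12x^2 − 244x + 858. Setting V'(x) = 0 gives x ≈ 4.5221 (the root in (0, 11)).
V''(x) = 24x − 244 is negative there, so this is the maximum; V ≈ 1755.0331.

1755.0331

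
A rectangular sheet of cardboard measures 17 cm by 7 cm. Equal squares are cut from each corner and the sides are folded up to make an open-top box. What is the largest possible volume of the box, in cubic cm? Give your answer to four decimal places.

With cut size x, the volume is V(x) = x(17 − 2x)(7 − 2x) for 0 < x < 3.5.
V'(x) = 12x^2 − 96x + 119. Setting V'(x) = 0 gives x ≈ 1.5336 (the root in (0, 3.5)).
V''(x) = 24x − 96 is negative there, so this is the maximum; V ≈ 84.0335.

84.0335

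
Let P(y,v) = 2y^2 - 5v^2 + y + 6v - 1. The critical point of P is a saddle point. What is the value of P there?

27/40

∂P/∂y = 4y + 1 = 0 and ∂P/∂v = -10v + 6 = 0, so (y, v) = (-1/4, 3/5).
The Hessian has P_{yy} = 4, P_{vv} = -10, P_{yv} = 0, giving D = -40 < 0, so the point is a saddle point.
P(-1/4, 3/5) = 27/40.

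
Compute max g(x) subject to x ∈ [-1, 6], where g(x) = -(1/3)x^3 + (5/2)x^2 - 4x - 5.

11/6

g'(x) = -x^2 + 5x - 4, which vanishes at x = 1 and x = 4.
Evaluating at the critical points and endpoints: g(-1) = 11/6; g(1) = -41/6; g(4) = -7/3; g(6) = -11.
Hence the absolute maximum is 11/6 at x = -1.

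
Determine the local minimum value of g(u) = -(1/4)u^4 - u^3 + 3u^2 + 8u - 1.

Critical points: g'(u) = -u^3 - 3u^2 + 6u + 8 vanishes at u = -4, -1, 2.
Since g''(u) = -3u^2 - 6u + 6, we get g''(-4) = -18 < 0 ⇒ local maximum; g''(-1) = 9 > 0 ⇒ local minimum; g''(2) = -18 < 0 ⇒ local maximum.
Thus g has its local minimum at u = -1, with value -21/4.

-21/4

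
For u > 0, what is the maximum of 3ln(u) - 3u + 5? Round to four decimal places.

2.0000

R'(u) = 3/u − 3 = 0 gives u = 1.
R''(u) = -3/u², which is negative for u > 0, so this is a local maximum.
R(1) = 3·ln(1) - 3 + 5 ≈ 2.0000.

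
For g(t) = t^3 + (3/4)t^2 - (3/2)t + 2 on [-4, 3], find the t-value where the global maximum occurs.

The derivative is 3t^2 + (3/2)t - 3/2, which vanishes at t = -1 and t = 1/2.
Evaluating at the critical points and endpoints: g(-4) = -44, g(-1) = 13/4, g(1/2) = 25/16, g(3) = 125/4.
So the maximum is g(3) = 125/4.

3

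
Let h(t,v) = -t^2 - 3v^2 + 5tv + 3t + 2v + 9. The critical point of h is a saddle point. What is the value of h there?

56/13

∂h/∂t = -2t + 5v + 3 = 0 and ∂h/∂v = 5t - 6v + 2 = 0, so (t, v) = (-28/13, -19/13).
The Hessian has h_{tt} = -2, h_{vv} = -6, h_{tv} = 5, giving D = -13 < 0, so the point is a saddle point.
h(-28/13, -19/13) = 56/13.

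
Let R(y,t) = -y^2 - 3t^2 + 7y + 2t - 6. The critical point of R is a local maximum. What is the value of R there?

79/12

∂R/∂y = -2y + 7 = 0 and ∂R/∂t = -6t + 2 = 0, so (y, t) = (7/2, 1/3).
The Hessian has R_{yy} = -2, R_{tt} = -6, R_{yt} = 0, giving D = 12 > 0 with R_{yy} < 0, so the point is a local maximum.
R(7/2, 1/3) = 79/12.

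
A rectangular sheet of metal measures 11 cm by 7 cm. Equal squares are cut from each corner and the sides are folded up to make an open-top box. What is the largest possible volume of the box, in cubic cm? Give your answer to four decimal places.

48.2170

With cut size x, the volume is V(x) = x(11 − 2x)(7 − 2x) for 0 < x < 3.5.
V'(x) = 12x^2 − 72x + 77. Setting V'(x) = 0 gives x ≈ 1.3927 (the root in (0, 3.5)).
V''(x) = 24x − 72 is negative there, so this is the maximum; V ≈ 48.2170.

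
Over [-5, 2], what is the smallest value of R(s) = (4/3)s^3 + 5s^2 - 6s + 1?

-32/3

Differentiating, R'(s) = 4s^2 + 10s - 6; which vanishes at s = -3 and s = 1/2.
Compare values at every candidate in [-5, 2]: R(-5) = -32/3,  R(-3) = 28,  R(1/2) = -7/12,  R(2) = 59/3.
The minimum over the interval is -32/3, attained at s = -5.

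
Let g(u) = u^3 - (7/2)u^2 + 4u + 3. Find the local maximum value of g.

9/2

g'(u) = 3u^2 - 7u + 4 = 0 at u = 1, 4/3.
Since g''(u) = 6u - 7, we get g''(1) = -1 < 0 ⇒ local maximum; g''(4/3) = 1 > 0 ⇒ local minimum.
Thus g has its local maximum at u = 1, with value 9/2.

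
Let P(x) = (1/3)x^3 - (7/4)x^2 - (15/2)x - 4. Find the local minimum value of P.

-523/12

P'(x) = x^2 - (7/2)x - 15/2 = 0 at x = -3/2, 5.
P''(x) = 2x - 7/2. P''(-3/2) = -13/2 < 0 ⇒ local maximum; P''(5) = 13/2 > 0 ⇒ local minimum.
The local minimum is P(5) = -523/12.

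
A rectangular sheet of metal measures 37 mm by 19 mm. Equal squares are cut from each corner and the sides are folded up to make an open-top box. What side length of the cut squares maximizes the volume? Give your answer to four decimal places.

With cut size x, the volume is V(x) = x(37 − 2x)(19 − 2x) for 0 < x < 9.5.
V'(x) = 12x^2 − 224x + 703. Setting V'(x) = 0 gives x ≈ 3.9922 (the root in (0, 9.5)).
V''(x) = 24x − 224 is negative there, so this is the maximum; V ≈ 1276.0039.

3.9922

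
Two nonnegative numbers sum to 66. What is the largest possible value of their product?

With x + y = 66, the product is P(x) = x(66 − x).
P'(x) = 66 − 2x = 0 gives x = 33; P'' = −2 < 0, so this is the maximum.
P = 33·33 = 1089.

1089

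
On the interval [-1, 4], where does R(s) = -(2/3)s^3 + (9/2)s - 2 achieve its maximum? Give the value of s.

3/2

The derivative is -2s^2 + 9/2, whose only zero in [-1, 4] is s = 3/2.
Candidates: R(-1) = -35/6,  R(3/2) = 5/2,  R(4) = -80/3.
So the maximum is R(3/2) = 5/2.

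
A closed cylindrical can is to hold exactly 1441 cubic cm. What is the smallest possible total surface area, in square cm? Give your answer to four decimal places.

With radius r and height h, πr²h = 1441 so h = 1441/(πr²), and S(r) = 2πr² + 2πrh = 2πr² + 2·1441/r.
S'(r) = 4πr − 2·1441/r² = 0 ⇒ r³ = 1441/(2π), so r ≈ 6.1211 and h = 2r ≈ 12.2422.
S''(r) = 4π + 4·1441/r³ > 0, so this is the minimum; S ≈ 706.2479.

706.2479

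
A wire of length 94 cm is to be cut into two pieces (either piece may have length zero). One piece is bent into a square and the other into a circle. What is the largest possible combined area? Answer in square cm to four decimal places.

Let x be the length used for the square. Square side x/4; circle radius (94−x)/(2π).
A(x) = (x/4)² + π·((94−x)/(2π))² = x²/16 + (94−x)²/(4π) for 0 ≤ x ≤ 94. A'(x) = x/8 − (94−x)/(2π) = 0 gives x = 4·94/(π+4) ≈ 52.6493.
A'' > 0, so the interior critical point is a minimum; the maximum is at an endpoint. A(0) = 703.1465 and A(94) = 552.2500, so the largest area is 703.1465.

703.1465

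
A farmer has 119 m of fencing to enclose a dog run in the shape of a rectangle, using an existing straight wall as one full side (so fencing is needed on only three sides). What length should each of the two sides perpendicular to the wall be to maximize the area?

Let the sides perpendicular to the wall have length x and the parallel side y, so 2x + y = 119 and the area is A = xy = x(119 − 2x).
A'(x) = 119 − 4x = 0 gives x = 119/4, and A''(x) = −4 < 0 confirms a maximum.
Then y = 119 − 2·119/4 = 119/2 and A = 14161/8.

119/4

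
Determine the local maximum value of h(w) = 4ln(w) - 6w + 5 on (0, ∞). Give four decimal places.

h'(w) = 4/w − 6 = 0 gives w = 2/3.
h''(w) = -4/w², which is negative for w > 0, so this is a local maximum.
h(2/3) = 4·ln(2/3) - 4 + 5 ≈ -0.6219.

-0.6219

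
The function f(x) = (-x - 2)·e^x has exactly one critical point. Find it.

Differentiating with the product rule gives f'(x) = (-x - 3)·e^x. Since e^x > 0, the only critical point is x = -3.
f''(-3) has the same sign as -1 < 0, so this is a local maximum.
f(-3) = (1)·e^(-3) ≈ 0.0498.

-3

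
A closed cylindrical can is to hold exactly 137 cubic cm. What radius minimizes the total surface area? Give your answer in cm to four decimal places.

2.7937

With radius r and height h, πr²h = 137 so h = 137/(πr²), and S(r) = 2πr² + 2πrh = 2πr² + 2·137/r.
S'(r) = 4πr − 2·137/r² = 0 ⇒ r³ = 137/(2π), so r ≈ 2.7937 and h = 2r ≈ 5.5874.
S''(r) = 4π + 4·137/r³ > 0, so this is the minimum; S ≈ 147.1166.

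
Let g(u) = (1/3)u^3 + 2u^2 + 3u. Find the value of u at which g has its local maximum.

g'(u) = u^2 + 4u + 3. Setting g'(u) = 0 gives u ∈ {-3, -1}.
Second-derivative test with g''(u) = 2u + 4: g''(-3) = -2 < 0 ⇒ local maximum; g''(-1) = 2 > 0 ⇒ local minimum.
The local maximum is g(-3) = 0.

-3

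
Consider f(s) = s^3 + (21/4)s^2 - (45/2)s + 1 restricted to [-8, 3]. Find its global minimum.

-281/16

The derivative is 3s^2 + (21/2)s - 45/2, which vanishes at s = -5 and s = 3/2.
Evaluating at the critical points and endpoints: f(-8) = 5; f(-5) = 479/4; f(3/2) = -281/16; f(3) = 31/4.
Hence the absolute minimum is -281/16 at s = 3/2.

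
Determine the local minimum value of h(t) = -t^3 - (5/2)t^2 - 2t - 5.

-9/2

h'(t) = -3t^2 - 5t - 2 = 0 at t = -1, -2/3.
Second-derivative test with h''(t) = -6t - 5: h''(-1) = 1 > 0 ⇒ local minimum; h''(-2/3) = -1 < 0 ⇒ local maximum.
The local minimum is h(-1) = -9/2.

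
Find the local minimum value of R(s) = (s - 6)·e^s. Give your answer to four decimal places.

-148.4132

By the product rule, R'(s) = (s - 5)·e^s. Since e^s > 0, the only critical point is s = 5.
R''(5) has the same sign as 1 > 0, so this is a local minimum.
R(5) = (-1)·e^(5) ≈ -148.4132.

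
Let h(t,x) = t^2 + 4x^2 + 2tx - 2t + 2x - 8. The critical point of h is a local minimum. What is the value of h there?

∂h/∂t = 2t + 2x - 2 = 0 and ∂h/∂x = 2t + 8x + 2 = 0, so (t, x) = (5/3, -2/3).
The Hessian has h_{tt} = 2, h_{xx} = 8, h_{tx} = 2, giving D = 12 > 0 with h_{tt} > 0, so the point is a local minimum.
h(5/3, -2/3) = -31/3.

-31/3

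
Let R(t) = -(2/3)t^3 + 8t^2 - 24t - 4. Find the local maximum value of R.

-4

R'(t) = -2t^2 + 16t - 24 = 0 at t = 2, 6.
Since R''(t) = -4t + 16, we get R''(2) = 8 > 0 ⇒ local minimum; R''(6) = -8 < 0 ⇒ local maximum.
Thus R has its local maximum at t = 6, with value -4.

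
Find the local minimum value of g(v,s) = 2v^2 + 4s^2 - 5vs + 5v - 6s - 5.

∂g/∂v = 4v - 5s + 5 = 0 and ∂g/∂s = -5v + 8s - 6 = 0, so (v, s) = (-10/7, -1/7).
The Hessian has g_{vv} = 4, g_{ss} = 8, g_{vs} = -5, giving D = 7 > 0 with g_{vv} > 0, so the point is a local minimum.
g(-10/7, -1/7) = -57/7.

-57/7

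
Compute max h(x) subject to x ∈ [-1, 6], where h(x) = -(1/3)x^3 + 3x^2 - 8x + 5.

49/3

Differentiating, h'(x) = -x^2 + 6x - 8; which vanishes at x = 2 and x = 4.
Candidates: h(-1) = 49/3; h(2) = -5/3; h(4) = -1/3; h(6) = -7.
The maximum over the interval is 49/3, attained at x = -1.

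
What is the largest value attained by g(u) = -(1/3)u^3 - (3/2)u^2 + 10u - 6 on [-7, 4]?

16/3

Differentiating, g'(u) = -u^2 - 3u + 10; which vanishes at u = -5 and u = 2.
Compare values at every candidate in [-7, 4]: g(-7) = -211/6,  g(-5) = -311/6,  g(2) = 16/3,  g(4) = -34/3.
Hence the absolute maximum is 16/3 at u = 2.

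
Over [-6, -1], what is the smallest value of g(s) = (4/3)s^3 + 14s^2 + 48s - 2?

The derivative is 4s^2 + 28s + 48, which vanishes at s = -4 and s = -3.
Compare values at every candidate in [-6, -1]: g(-6) = -74,  g(-4) = -166/3,  g(-3) = -56,  g(-1) = -112/3.
The minimum over the interval is -74, attained at s = -6.

-74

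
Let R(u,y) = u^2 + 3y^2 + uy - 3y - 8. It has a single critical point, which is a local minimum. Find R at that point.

-97/11

∂R/∂u = 2u + y = 0 and ∂R/∂y = u + 6y - 3 = 0, so (u, y) = (-3/11, 6/11).
The Hessian has R_{uu} = 2, R_{yy} = 6, R_{uy} = 1, giving D = 11 > 0 with R_{uu} > 0, so the point is a local minimum.
R(-3/11, 6/11) = -97/11.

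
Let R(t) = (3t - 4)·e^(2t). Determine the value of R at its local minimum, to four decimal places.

-7.9417

Differentiating with the product rule gives R'(t) = (6t - 5)·e^(2t). Since e^(2t) > 0, the only critical point is t = 5/6.
R''(5/6) has the same sign as 6 > 0, so this is a local minimum.
R(5/6) = (-3/2)·e^(5/3) ≈ -7.9417.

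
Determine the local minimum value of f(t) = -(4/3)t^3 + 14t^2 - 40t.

f'(t) = -4t^2 + 28t - 40. Setting f'(t) = 0 gives t ∈ {2, 5}.
Since f''(t) = -8t + 28, we get f''(2) = 12 > 0 ⇒ local minimum; f''(5) = -12 < 0 ⇒ local maximum.
Thus f has its local minimum at t = 2, with value -104/3.

-104/3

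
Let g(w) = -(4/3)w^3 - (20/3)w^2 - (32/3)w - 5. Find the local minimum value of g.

1/3

g'(w) = -4w^2 - (40/3)w - 32/3 = 0 at w = -2, -4/3.
Since g''(w) = -8w - 40/3, we get g''(-2) = 8/3 > 0 ⇒ local minimum; g''(-4/3) = -8/3 < 0 ⇒ local maximum.
Thus g has its local minimum at w = -2, with value 1/3.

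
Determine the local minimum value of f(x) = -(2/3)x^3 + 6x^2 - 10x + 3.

f'(x) = -2x^2 + 12x - 10 = 0 at x = 1, 5.
Second-derivative test with f''(x) = -4x + 12: f''(1) = 8 > 0 ⇒ local minimum; f''(5) = -8 < 0 ⇒ local maximum.
So the local minimum value is f(1) = -5/3.

-5/3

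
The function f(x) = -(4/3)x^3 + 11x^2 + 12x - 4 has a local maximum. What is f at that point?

176

Critical points: f'(x) = -4x^2 + 22x + 12 vanishes at x = -1/2, 6.
Second-derivative test with f''(x) = -8x + 22: f''(-1/2) = 26 > 0 ⇒ local minimum; f''(6) = -26 < 0 ⇒ local maximum.
Thus f has its local maximum at x = 6, with value 176.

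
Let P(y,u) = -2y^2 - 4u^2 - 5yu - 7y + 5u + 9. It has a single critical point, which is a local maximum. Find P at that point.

484/7

∂P/∂y = -4y - 5u - 7 = 0 and ∂P/∂u = -5y - 8u + 5 = 0, so (y, u) = (-81/7, 55/7).
The Hessian has P_{yy} = -4, P_{uu} = -8, P_{yu} = -5, giving D = 7 > 0 with P_{yy} < 0, so the point is a local maximum.
P(-81/7, 55/7) = 484/7.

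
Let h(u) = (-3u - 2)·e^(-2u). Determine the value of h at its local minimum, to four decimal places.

h'(u) = (-3)·e^(-2u) + (-3u - 2)·(-2)·e^(-2u) = (6u + 1)·e^(-2u). Since e^(-2u) > 0, the only critical point is u = -1/6.
h''(-1/6) has the same sign as 6 > 0, so this is a local minimum.
h(-1/6) = (-3/2)·e^(1/3) ≈ -2.0934.

-2.0934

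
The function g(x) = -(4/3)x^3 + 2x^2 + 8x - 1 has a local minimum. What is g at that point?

-17/3

g'(x) = -4x^2 + 4x + 8. Setting g'(x) = 0 gives x ∈ {-1, 2}.
g''(x) = -8x + 4. g''(-1) = 12 > 0 ⇒ local minimum; g''(2) = -12 < 0 ⇒ local maximum.
The local minimum is g(-1) = -17/3.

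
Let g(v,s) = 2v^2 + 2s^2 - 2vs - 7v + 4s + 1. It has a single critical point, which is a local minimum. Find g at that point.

∂g/∂v = 4v - 2s - 7 = 0 and ∂g/∂s = -2v + 4s + 4 = 0, so (v, s) = (5/3, -1/6).
The Hessian has g_{vv} = 4, g_{ss} = 4, g_{vs} = -2, giving D = 12 > 0 with g_{vv} > 0, so the point is a local minimum.
g(5/3, -1/6) = -31/6.

-31/6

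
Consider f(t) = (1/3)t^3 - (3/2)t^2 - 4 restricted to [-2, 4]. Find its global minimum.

-38/3

Differentiating, f'(t) = t^2 - 3t; which vanishes at t = 0 and t = 3.
Compare values at every candidate in [-2, 4]: f(-2) = -38/3,  f(0) = -4,  f(3) = -17/2,  f(4) = -20/3.
Hence the absolute minimum is -38/3 at t = -2.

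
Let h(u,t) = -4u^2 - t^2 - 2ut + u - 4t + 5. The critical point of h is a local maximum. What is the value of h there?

∂h/∂u = -8u - 2t + 1 = 0 and ∂h/∂t = -2u - 2t - 4 = 0, so (u, t) = (5/6, -17/6).
The Hessian has h_{uu} = -8, h_{tt} = -2, h_{ut} = -2, giving D = 12 > 0 with h_{uu} < 0, so the point is a local maximum.
h(5/6, -17/6) = 133/12.

133/12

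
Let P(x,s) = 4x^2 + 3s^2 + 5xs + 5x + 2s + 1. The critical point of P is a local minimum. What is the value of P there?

-18/23

∂P/∂x = 8x + 5s + 5 = 0 and ∂P/∂s = 5x + 6s + 2 = 0, so (x, s) = (-20/23, 9/23).
The Hessian has P_{xx} = 8, P_{ss} = 6, P_{xs} = 5, giving D = 23 > 0 with P_{xx} > 0, so the point is a local minimum.
P(-20/23, 9/23) = -18/23.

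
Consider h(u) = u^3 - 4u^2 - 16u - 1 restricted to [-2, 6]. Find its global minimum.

The derivative is 3u^2 - 8u - 16, which vanishes at u = -4/3 and u = 4.
Candidates: h(-2) = 7,  h(-4/3) = 293/27,  h(4) = -65,  h(6) = -25.
Hence the absolute minimum is -65 at u = 4.

-65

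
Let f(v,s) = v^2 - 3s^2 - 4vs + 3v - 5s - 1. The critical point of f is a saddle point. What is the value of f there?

-45/14

∂f/∂v = 2v - 4s + 3 = 0 and ∂f/∂s = -4v - 6s - 5 = 0, so (v, s) = (-19/14, 1/14).
The Hessian has f_{vv} = 2, f_{ss} = -6, f_{vs} = -4, giving D = -28 < 0, so the point is a saddle point.
f(-19/14, 1/14) = -45/14.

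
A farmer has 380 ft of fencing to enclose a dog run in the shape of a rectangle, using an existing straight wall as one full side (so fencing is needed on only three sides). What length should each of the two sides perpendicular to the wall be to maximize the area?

95

Let the sides perpendicular to the wall have length x and the parallel side y, so 2x + y = 380 and the area is A = xy = x(380 − 2x).
A'(x) = 380 − 4x = 0 gives x = 95, and A''(x) = −4 < 0 confirms a maximum.
Then y = 380 − 2·95 = 190 and A = 18050.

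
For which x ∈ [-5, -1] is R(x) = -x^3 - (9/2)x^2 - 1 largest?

-5

The derivative is -3x^2 - 9x, whose only zero in [-5, -1] is x = -3.
Compare values at every candidate in [-5, -1]: R(-5) = 23/2, R(-3) = -29/2, R(-1) = -9/2.
So the maximum is R(-5) = 23/2.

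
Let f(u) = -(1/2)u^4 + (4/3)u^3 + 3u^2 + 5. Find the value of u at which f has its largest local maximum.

f'(u) = -2u^3 + 4u^2 + 6u. Setting f'(u) = 0 gives u ∈ {-1, 0, 3}.
Since f''(u) = -6u^2 + 8u + 6, we get f''(-1) = -8 < 0 ⇒ local maximum; f''(0) = 6 > 0 ⇒ local minimum; f''(3) = -24 < 0 ⇒ local maximum.
The largest local maximum is f(3) = 55/2.

3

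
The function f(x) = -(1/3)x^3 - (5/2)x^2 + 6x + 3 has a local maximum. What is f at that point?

37/6

Critical points: f'(x) = -x^2 - 5x + 6 vanishes at x = -6, 1.
Since f''(x) = -2x - 5, we get f''(-6) = 7 > 0 ⇒ local minimum; f''(1) = -7 < 0 ⇒ local maximum.
So the local maximum value is f(1) = 37/6.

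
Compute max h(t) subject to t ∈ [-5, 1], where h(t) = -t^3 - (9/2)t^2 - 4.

17/2

The derivative is -3t^2 - 9t, which vanishes at t = -3 and t = 0.
Compare values at every candidate in [-5, 1]: h(-5) = 17/2, h(-3) = -35/2, h(0) = -4, h(1) = -19/2.
The maximum over the interval is 17/2, attained at t = -5.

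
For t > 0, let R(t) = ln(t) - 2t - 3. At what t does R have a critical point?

1/2

R'(t) = 1/t − 2 = 0 gives t = 1/2.
R''(t) = -1/t², which is negative for t > 0, so this is a local maximum.
R(1/2) = 1·ln(1/2) - 1 - 3 ≈ -4.6931.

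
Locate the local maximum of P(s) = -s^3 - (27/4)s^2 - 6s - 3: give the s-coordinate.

P'(s) = -3s^2 - (27/2)s - 6. Setting P'(s) = 0 gives s ∈ {-4, -1/2}.
Second-derivative test with P''(s) = -6s - 27/2: P''(-4) = 21/2 > 0 ⇒ local minimum; P''(-1/2) = -21/2 < 0 ⇒ local maximum.
So the local maximum value is P(-1/2) = -25/16.

-1/2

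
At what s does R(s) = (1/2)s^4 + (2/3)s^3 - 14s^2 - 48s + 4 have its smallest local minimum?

Critical points: R'(s) = 2s^3 + 2s^2 - 28s - 48 vanishes at s = -3, -2, 4.
R''(s) = 6s^2 + 4s - 28. R''(-3) = 14 > 0 ⇒ local minimum; R''(-2) = -12 < 0 ⇒ local maximum; R''(4) = 84 > 0 ⇒ local minimum.
Thus R has its smallest local minimum at s = 4, with value -724/3.

4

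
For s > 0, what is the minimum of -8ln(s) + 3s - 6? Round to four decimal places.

f'(s) = -8/s + 3 = 0 gives s = 8/3.
f''(s) = 8/s², which is positive for s > 0, so this is a local minimum.
f(8/3) = -8·ln(8/3) + 8 - 6 ≈ -5.8466.

-5.8466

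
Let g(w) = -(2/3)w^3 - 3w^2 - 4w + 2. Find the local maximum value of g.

11/3

g'(w) = -2w^2 - 6w - 4 = 0 at w = -2, -1.
Since g''(w) = -4w - 6, we get g''(-2) = 2 > 0 ⇒ local minimum; g''(-1) = -2 < 0 ⇒ local maximum.
The local maximum is g(-1) = 11/3.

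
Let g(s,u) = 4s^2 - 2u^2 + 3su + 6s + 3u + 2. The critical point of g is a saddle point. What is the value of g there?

-8/41

∂g/∂s = 8s + 3u + 6 = 0 and ∂g/∂u = 3s - 4u + 3 = 0, so (s, u) = (-33/41, 6/41).
The Hessian has g_{ss} = 8, g_{uu} = -4, g_{su} = 3, giving D = -41 < 0, so the point is a saddle point.
g(-33/41, 6/41) = -8/41.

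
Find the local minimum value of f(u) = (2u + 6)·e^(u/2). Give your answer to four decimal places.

-0.3283

Differentiating with the product rule gives f'(u) = (u + 5)·e^(u/2). Since e^(u/2) > 0, the only critical point is u = -5.
f''(-5) has the same sign as 1 > 0, so this is a local minimum.
f(-5) = (-4)·e^(-5/2) ≈ -0.3283.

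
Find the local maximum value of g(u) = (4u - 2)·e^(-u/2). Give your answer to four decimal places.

Differentiating with the product rule gives g'(u) = (-2u + 5)·e^(-u/2). Since e^(-u/2) > 0, the only critical point is u = 5/2.
g''(5/2) has the same sign as -2 < 0, so this is a local maximum.
g(5/2) = (8)·e^(-5/4) ≈ 2.2920.

2.2920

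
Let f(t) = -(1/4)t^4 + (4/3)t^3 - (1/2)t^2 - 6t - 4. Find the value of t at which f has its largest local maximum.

f'(t) = -t^3 + 4t^2 - t - 6. Setting f'(t) = 0 gives t ∈ {-1, 2, 3}.
Second-derivative test with f''(t) = -3t^2 + 8t - 1: f''(-1) = -12 < 0 ⇒ local maximum; f''(2) = 3 > 0 ⇒ local minimum; f''(3) = -4 < 0 ⇒ local maximum.
The largest local maximum is f(-1) = -1/12.

-1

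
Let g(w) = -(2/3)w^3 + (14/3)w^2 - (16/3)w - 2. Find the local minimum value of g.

-298/81

g'(w) = -2w^2 + (28/3)w - 16/3 = 0 at w = 2/3, 4.
Since g''(w) = -4w + 28/3, we get g''(2/3) = 20/3 > 0 ⇒ local minimum; g''(4) = -20/3 < 0 ⇒ local maximum.
So the local minimum value is g(2/3) = -298/81.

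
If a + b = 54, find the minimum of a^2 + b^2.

1458

With a + b = 54, a^2 + b^2 = a^2 + (54 − a)^2.
The derivative 2a − 2(54 − a) = 4a − 108 vanishes at a = 27; second derivative 4 > 0, a minimum.
The minimum is 2·(27)^2 = 1458.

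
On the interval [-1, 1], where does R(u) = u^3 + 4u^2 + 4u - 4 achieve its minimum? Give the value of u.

R'(u) = 3u^2 + 8u + 4, whose only zero in [-1, 1] is u = -2/3.
Candidates: R(-1) = -5,  R(-2/3) = -140/27,  R(1) = 5.
So the minimum is R(-2/3) = -140/27.

-2/3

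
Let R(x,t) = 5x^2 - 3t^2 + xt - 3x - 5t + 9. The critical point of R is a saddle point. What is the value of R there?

632/61

∂R/∂x = 10x + t - 3 = 0 and ∂R/∂t = x - 6t - 5 = 0, so (x, t) = (23/61, -47/61).
The Hessian has R_{xx} = 10, R_{tt} = -6, R_{xt} = 1, giving D = -61 < 0, so the point is a saddle point.
R(23/61, -47/61) = 632/61.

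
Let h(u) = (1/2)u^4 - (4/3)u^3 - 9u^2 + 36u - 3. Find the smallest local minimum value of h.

-231/2

Critical points: h'(u) = 2u^3 - 4u^2 - 18u + 36 vanishes at u = -3, 2, 3.
h''(u) = 6u^2 - 8u - 18. h''(-3) = 60 > 0 ⇒ local minimum; h''(2) = -10 < 0 ⇒ local maximum; h''(3) = 12 > 0 ⇒ local minimum.
So the smallest local minimum value is h(-3) = -231/2.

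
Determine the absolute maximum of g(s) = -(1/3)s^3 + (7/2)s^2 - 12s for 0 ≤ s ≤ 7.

0

g'(s) = -s^2 + 7s - 12, which vanishes at s = 3 and s = 4.
Candidates: g(0) = 0; g(3) = -27/2; g(4) = -40/3; g(7) = -161/6.
Hence the absolute maximum is 0 at s = 0.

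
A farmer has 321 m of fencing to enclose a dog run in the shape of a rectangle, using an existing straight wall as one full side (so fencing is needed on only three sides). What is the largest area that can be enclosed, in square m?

Let the sides perpendicular to the wall have length x and the parallel side y, so 2x + y = 321 and the area is A = xy = x(321 − 2x).
A'(x) = 321 − 4x = 0 gives x = 321/4, and A''(x) = −4 < 0 confirms a maximum.
Then y = 321 − 2·321/4 = 321/2 and A = 103041/8.

103041/8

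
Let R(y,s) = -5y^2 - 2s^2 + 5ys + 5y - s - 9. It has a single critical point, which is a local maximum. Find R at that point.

∂R/∂y = -10y + 5s + 5 = 0 and ∂R/∂s = 5y - 4s - 1 = 0, so (y, s) = (1, 1).
The Hessian has R_{yy} = -10, R_{ss} = -4, R_{ys} = 5, giving D = 15 > 0 with R_{yy} < 0, so the point is a local maximum.
R(1, 1) = -7.

-7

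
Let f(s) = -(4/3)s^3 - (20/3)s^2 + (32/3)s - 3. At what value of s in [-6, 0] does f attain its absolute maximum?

0

The derivative is -4s^2 - (40/3)s + 32/3, whose only zero in [-6, 0] is s = -4.
Evaluating at the critical points and endpoints: f(-6) = -19; f(-4) = -67; f(0) = -3.
The maximum over the interval is -3, attained at s = 0.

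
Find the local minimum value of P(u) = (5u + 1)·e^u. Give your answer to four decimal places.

-1.5060

P'(u) = 5·e^u + (5u + 1)·1·e^u = (5u + 6)·e^u. Since e^u > 0, the only critical point is u = -6/5.
P''(-6/5) has the same sign as 5 > 0, so this is a local minimum.
P(-6/5) = (-5)·e^(-6/5) ≈ -1.5060.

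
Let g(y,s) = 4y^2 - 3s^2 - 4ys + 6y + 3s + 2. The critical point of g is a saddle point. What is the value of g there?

2

∂g/∂y = 8y - 4s + 6 = 0 and ∂g/∂s = -4y - 6s + 3 = 0, so (y, s) = (-3/8, 3/4).
The Hessian has g_{yy} = 8, g_{ss} = -6, g_{ys} = -4, giving D = -64 < 0, so the point is a saddle point.
g(-3/8, 3/4) = 2.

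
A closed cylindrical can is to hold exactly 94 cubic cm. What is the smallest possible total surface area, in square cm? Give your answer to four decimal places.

With radius r and height h, πr²h = 94 so h = 94/(πr²), and S(r) = 2πr² + 2πrh = 2πr² + 2·94/r.
S'(r) = 4πr − 2·94/r² = 0 ⇒ r³ = 94/(2π), so r ≈ 2.4640 and h = 2r ≈ 4.9281.
S''(r) = 4π + 4·94/r³ > 0, so this is the minimum; S ≈ 114.4458.

114.4458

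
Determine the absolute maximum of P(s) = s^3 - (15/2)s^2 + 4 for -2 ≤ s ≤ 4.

4

P'(s) = 3s^2 - 15s, whose only zero in [-2, 4] is s = 0.
Compare values at every candidate in [-2, 4]: P(-2) = -34,  P(0) = 4,  P(4) = -52.
The maximum over the interval is 4, attained at s = 0.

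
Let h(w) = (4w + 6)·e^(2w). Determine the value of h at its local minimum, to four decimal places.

h'(w) = 4·e^(2w) + (4w + 6)·2·e^(2w) = (8w + 16)·e^(2w). Since e^(2w) > 0, the only critical point is w = -2.
h''(-2) has the same sign as 8 > 0, so this is a local minimum.
h(-2) = (-2)·e^(-4) ≈ -0.0366.

-0.0366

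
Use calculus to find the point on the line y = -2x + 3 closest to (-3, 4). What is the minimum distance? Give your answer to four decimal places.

2.2361

Minimize D(x)^2 = (x + 3)^2 + (-2x - 1)^2.
d/dx[D^2] = 2(x + 3) + 2·(-2)·(-2x - 1) = 0 ⇒ x = -1.
Then y = 5 and the distance is √(5) ≈ 2.2361.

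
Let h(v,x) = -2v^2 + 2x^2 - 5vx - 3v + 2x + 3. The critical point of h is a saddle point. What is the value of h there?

∂h/∂v = -4v - 5x - 3 = 0 and ∂h/∂x = -5v + 4x + 2 = 0, so (v, x) = (-2/41, -23/41).
The Hessian has h_{vv} = -4, h_{xx} = 4, h_{vx} = -5, giving D = -41 < 0, so the point is a saddle point.
h(-2/41, -23/41) = 103/41.

103/41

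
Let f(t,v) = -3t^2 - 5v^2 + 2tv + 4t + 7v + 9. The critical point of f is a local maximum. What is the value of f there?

787/56

∂f/∂t = -6t + 2v + 4 = 0 and ∂f/∂v = 2t - 10v + 7 = 0, so (t, v) = (27/28, 25/28).
The Hessian has f_{tt} = -6, f_{vv} = -10, f_{tv} = 2, giving D = 56 > 0 with f_{tt} < 0, so the point is a local maximum.
f(27/28, 25/28) = 787/56.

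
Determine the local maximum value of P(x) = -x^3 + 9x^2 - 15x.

25

Critical points: P'(x) = -3x^2 + 18x - 15 vanishes at x = 1, 5.
Since P''(x) = -6x + 18, we get P''(1) = 12 > 0 ⇒ local minimum; P''(5) = -12 < 0 ⇒ local maximum.
So the local maximum value is P(5) = 25.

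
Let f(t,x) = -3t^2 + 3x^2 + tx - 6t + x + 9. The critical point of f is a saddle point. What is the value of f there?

12

∂f/∂t = -6t + x - 6 = 0 and ∂f/∂x = t + 6x + 1 = 0, so (t, x) = (-1, 0).
The Hessian has f_{tt} = -6, f_{xx} = 6, f_{tx} = 1, giving D = -37 < 0, so the point is a saddle point.
f(-1, 0) = 12.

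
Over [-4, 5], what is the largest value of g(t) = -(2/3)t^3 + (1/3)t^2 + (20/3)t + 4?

g'(t) = -2t^2 + (2/3)t + 20/3, which vanishes at t = -5/3 and t = 2.
Candidates: g(-4) = 76/3; g(-5/3) = -251/81; g(2) = 40/3; g(5) = -113/3.
So the maximum is g(-4) = 76/3.

76/3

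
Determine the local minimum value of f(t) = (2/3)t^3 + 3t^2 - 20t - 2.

-74/3

f'(t) = 2t^2 + 6t - 20 = 0 at t = -5, 2.
Second-derivative test with f''(t) = 4t + 6: f''(-5) = -14 < 0 ⇒ local maximum; f''(2) = 14 > 0 ⇒ local minimum.
The local minimum is f(2) = -74/3.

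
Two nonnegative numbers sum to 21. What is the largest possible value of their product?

441/4

With x + y = 21, the product is P(x) = x(21 − x).
P'(x) = 21 − 2x = 0 gives x = 21/2; P'' = −2 < 0, so this is the maximum.
P = 21/2·21/2 = 441/4.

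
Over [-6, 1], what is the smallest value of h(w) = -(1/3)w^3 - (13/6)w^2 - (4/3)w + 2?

-6

The derivative is -w^2 - (13/3)w - 4/3, which vanishes at w = -4 and w = -1/3.
Candidates: h(-6) = 4; h(-4) = -6; h(-1/3) = 359/162; h(1) = -11/6.
So the minimum is h(-4) = -6.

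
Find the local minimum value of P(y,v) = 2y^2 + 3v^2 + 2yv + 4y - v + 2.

∂P/∂y = 4y + 2v + 4 = 0 and ∂P/∂v = 2y + 6v - 1 = 0, so (y, v) = (-13/10, 3/5).
The Hessian has P_{yy} = 4, P_{vv} = 6, P_{yv} = 2, giving D = 20 > 0 with P_{yy} > 0, so the point is a local minimum.
P(-13/10, 3/5) = -9/10.

-9/10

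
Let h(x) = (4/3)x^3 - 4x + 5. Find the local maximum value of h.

h'(x) = 4x^2 - 4. Setting h'(x) = 0 gives x ∈ {-1, 1}.
Second-derivative test with h''(x) = 8x: h''(-1) = -8 < 0 ⇒ local maximum; h''(1) = 8 > 0 ⇒ local minimum.
Thus h has its local maximum at x = -1, with value 23/3.

23/3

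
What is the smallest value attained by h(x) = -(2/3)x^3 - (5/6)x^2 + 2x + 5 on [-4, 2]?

1/3

Differentiating, h'(x) = -2x^2 - (5/3)x + 2; which vanishes at x = -3/2 and x = 2/3.
Candidates: h(-4) = 79/3, h(-3/2) = 19/8, h(2/3) = 467/81, h(2) = 1/3.
Hence the absolute minimum is 1/3 at x = 2.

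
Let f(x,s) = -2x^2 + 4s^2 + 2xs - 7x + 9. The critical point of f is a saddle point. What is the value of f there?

∂f/∂x = -4x + 2s - 7 = 0 and ∂f/∂s = 2x + 8s = 0, so (x, s) = (-14/9, 7/18).
The Hessian has f_{xx} = -4, f_{ss} = 8, f_{xs} = 2, giving D = -36 < 0, so the point is a saddle point.
f(-14/9, 7/18) = 130/9.

130/9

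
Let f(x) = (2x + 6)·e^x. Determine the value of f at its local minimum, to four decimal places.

By the product rule, f'(x) = (2x + 8)·e^x. Since e^x > 0, the only critical point is x = -4.
f''(-4) has the same sign as 2 > 0, so this is a local minimum.
f(-4) = (-2)·e^(-4) ≈ -0.0366.

-0.0366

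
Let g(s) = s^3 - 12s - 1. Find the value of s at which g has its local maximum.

g'(s) = 3s^2 - 12 = 0 at s = -2, 2.
g''(s) = 6s. g''(-2) = -12 < 0 ⇒ local maximum; g''(2) = 12 > 0 ⇒ local minimum.
The local maximum is g(-2) = 15.

-2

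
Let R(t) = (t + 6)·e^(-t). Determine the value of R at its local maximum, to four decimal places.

148.4132

By the product rule, R'(t) = (-t - 5)·e^(-t). Since e^(-t) > 0, the only critical point is t = -5.
R''(-5) has the same sign as -1 < 0, so this is a local maximum.
R(-5) = (1)·e^(5) ≈ 148.4132.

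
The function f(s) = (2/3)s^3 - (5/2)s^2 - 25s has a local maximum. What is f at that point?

f'(s) = 2s^2 - 5s - 25. Setting f'(s) = 0 gives s ∈ {-5/2, 5}.
f''(s) = 4s - 5. f''(-5/2) = -15 < 0 ⇒ local maximum; f''(5) = 15 > 0 ⇒ local minimum.
So the local maximum value is f(-5/2) = 875/24.

875/24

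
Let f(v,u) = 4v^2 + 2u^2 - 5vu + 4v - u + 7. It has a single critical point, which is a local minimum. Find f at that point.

33/7

∂f/∂v = 8v - 5u + 4 = 0 and ∂f/∂u = -5v + 4u - 1 = 0, so (v, u) = (-11/7, -12/7).
The Hessian has f_{vv} = 8, f_{uu} = 4, f_{vu} = -5, giving D = 7 > 0 with f_{vv} > 0, so the point is a local minimum.
f(-11/7, -12/7) = 33/7.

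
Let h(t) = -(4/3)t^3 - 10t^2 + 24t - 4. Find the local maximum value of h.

Critical points: h'(t) = -4t^2 - 20t + 24 vanishes at t = -6, 1.
h''(t) = -8t - 20. h''(-6) = 28 > 0 ⇒ local minimum; h''(1) = -28 < 0 ⇒ local maximum.
So the local maximum value is h(1) = 26/3.

26/3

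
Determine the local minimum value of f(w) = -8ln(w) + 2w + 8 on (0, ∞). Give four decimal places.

4.9096

f'(w) = -8/w + 2 = 0 gives w = 4.
f''(w) = 8/w², which is positive for w > 0, so this is a local minimum.
f(4) = -8·ln(4) + 8 + 8 ≈ 4.9096.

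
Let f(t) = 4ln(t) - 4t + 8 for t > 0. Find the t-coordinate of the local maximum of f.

1

f'(t) = 4/t − 4 = 0 gives t = 1.
f''(t) = -4/t², which is negative for t > 0, so this is a local maximum.
f(1) = 4·ln(1) - 4 + 8 ≈ 4.0000.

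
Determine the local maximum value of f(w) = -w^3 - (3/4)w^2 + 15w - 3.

f'(w) = -3w^2 - (3/2)w + 15 = 0 at w = -5/2, 2.
Second-derivative test with f''(w) = -6w - 3/2: f''(-5/2) = 27/2 > 0 ⇒ local minimum; f''(2) = -27/2 < 0 ⇒ local maximum.
So the local maximum value is f(2) = 16.

16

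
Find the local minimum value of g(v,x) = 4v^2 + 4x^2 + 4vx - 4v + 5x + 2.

-37/12

∂g/∂v = 8v + 4x - 4 = 0 and ∂g/∂x = 4v + 8x + 5 = 0, so (v, x) = (13/12, -7/6).
The Hessian has g_{vv} = 8, g_{xx} = 8, g_{vx} = 4, giving D = 48 > 0 with g_{vv} > 0, so the point is a local minimum.
g(13/12, -7/6) = -37/12.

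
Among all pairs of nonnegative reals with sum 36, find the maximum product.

With x + y = 36, the product is P(x) = x(36 − x).
P'(x) = 36 − 2x = 0 gives x = 18; P'' = −2 < 0, so this is the maximum.
P = 18·18 = 324.

324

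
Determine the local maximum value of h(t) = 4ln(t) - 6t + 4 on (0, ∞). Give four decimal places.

-1.6219

h'(t) = 4/t − 6 = 0 gives t = 2/3.
h''(t) = -4/t², which is negative for t > 0, so this is a local maximum.
h(2/3) = 4·ln(2/3) - 4 + 4 ≈ -1.6219.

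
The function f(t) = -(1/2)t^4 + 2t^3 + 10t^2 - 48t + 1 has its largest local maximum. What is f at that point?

281/2

f'(t) = -2t^3 + 6t^2 + 20t - 48 = 0 at t = -3, 2, 4.
Since f''(t) = -6t^2 + 12t + 20, we get f''(-3) = -70 < 0 ⇒ local maximum; f''(2) = 20 > 0 ⇒ local minimum; f''(4) = -28 < 0 ⇒ local maximum.
The largest local maximum is f(-3) = 281/2.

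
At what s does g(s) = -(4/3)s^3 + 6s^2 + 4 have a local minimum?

g'(s) = -4s^2 + 12s. Setting g'(s) = 0 gives s ∈ {0, 3}.
Second-derivative test with g''(s) = -8s + 12: g''(0) = 12 > 0 ⇒ local minimum; g''(3) = -12 < 0 ⇒ local maximum.
The local minimum is g(0) = 4.

0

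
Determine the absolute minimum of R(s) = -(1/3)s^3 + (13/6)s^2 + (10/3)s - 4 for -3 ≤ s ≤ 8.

The derivative is -s^2 + (13/3)s + 10/3, which vanishes at s = -2/3 and s = 5.
Evaluating at the critical points and endpoints: R(-3) = 29/2; R(-2/3) = -418/81; R(5) = 151/6; R(8) = -28/3.
Hence the absolute minimum is -28/3 at s = 8.

-28/3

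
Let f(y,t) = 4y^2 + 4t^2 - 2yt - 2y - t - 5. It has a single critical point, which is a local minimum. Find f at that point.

∂f/∂y = 8y - 2t - 2 = 0 and ∂f/∂t = -2y + 8t - 1 = 0, so (y, t) = (3/10, 1/5).
The Hessian has f_{yy} = 8, f_{tt} = 8, f_{yt} = -2, giving D = 60 > 0 with f_{yy} > 0, so the point is a local minimum.
f(3/10, 1/5) = -27/5.

-27/5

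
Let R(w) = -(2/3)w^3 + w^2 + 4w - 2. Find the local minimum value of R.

-13/3

R'(w) = -2w^2 + 2w + 4. Setting R'(w) = 0 gives w ∈ {-1, 2}.
Second-derivative test with R''(w) = -4w + 2: R''(-1) = 6 > 0 ⇒ local minimum; R''(2) = -6 < 0 ⇒ local maximum.
Thus R has its local minimum at w = -1, with value -13/3.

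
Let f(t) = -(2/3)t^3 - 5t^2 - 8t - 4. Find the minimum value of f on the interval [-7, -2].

-28/3

f'(t) = -2t^2 - 10t - 8, whose only zero in [-7, -2] is t = -4.
Candidates: f(-7) = 107/3; f(-4) = -28/3; f(-2) = -8/3.
So the minimum is f(-4) = -28/3.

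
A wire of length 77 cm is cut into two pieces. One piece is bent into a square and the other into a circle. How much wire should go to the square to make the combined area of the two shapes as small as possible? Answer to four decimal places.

Let x be the length used for the square. Square side x/4; circle radius (77−x)/(2π).
A(x) = (x/4)² + π·((77−x)/(2π))² = x²/16 + (77−x)²/(4π) for 0 ≤ x ≤ 77. A'(x) = x/8 − (77−x)/(2π) = 0 gives x = 4·77/(π+4) ≈ 43.1276.
A'' = 1/8 + 1/(2π) > 0, so this gives the minimum combined area; x ≈ 43.1276 cm to the square.

43.1276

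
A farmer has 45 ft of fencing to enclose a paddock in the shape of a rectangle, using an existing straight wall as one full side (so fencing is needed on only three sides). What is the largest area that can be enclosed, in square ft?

Let the sides perpendicular to the wall have length x and the parallel side y, so 2x + y = 45 and the area is A = xy = x(45 − 2x).
A'(x) = 45 − 4x = 0 gives x = 45/4, and A''(x) = −4 < 0 confirms a maximum.
Then y = 45 − 2·45/4 = 45/2 and A = 2025/8.

2025/8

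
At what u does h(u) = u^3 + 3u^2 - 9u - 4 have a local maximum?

-3

h'(u) = 3u^2 + 6u - 9 = 0 at u = -3, 1.
h''(u) = 6u + 6. h''(-3) = -12 < 0 ⇒ local maximum; h''(1) = 12 > 0 ⇒ local minimum.
The local maximum is h(-3) = 23.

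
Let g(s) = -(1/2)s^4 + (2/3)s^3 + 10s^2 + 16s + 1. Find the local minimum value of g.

g'(s) = -2s^3 + 2s^2 + 20s + 16. Setting g'(s) = 0 gives s ∈ {-2, -1, 4}.
Second-derivative test with g''(s) = -6s^2 + 4s + 20: g''(-2) = -12 < 0 ⇒ local maximum; g''(-1) = 10 > 0 ⇒ local minimum; g''(4) = -60 < 0 ⇒ local maximum.
Thus g has its local minimum at s = -1, with value -37/6.

-37/6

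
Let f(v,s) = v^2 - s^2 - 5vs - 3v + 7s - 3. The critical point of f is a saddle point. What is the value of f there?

∂f/∂v = 2v - 5s - 3 = 0 and ∂f/∂s = -5v - 2s + 7 = 0, so (v, s) = (41/29, -1/29).
The Hessian has f_{vv} = 2, f_{ss} = -2, f_{vs} = -5, giving D = -29 < 0, so the point is a saddle point.
f(41/29, -1/29) = -152/29.

-152/29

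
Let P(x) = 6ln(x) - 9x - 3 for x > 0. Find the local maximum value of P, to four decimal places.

-11.4328

P'(x) = 6/x − 9 = 0 gives x = 2/3.
P''(x) = -6/x², which is negative for x > 0, so this is a local maximum.
P(2/3) = 6·ln(2/3) - 6 - 3 ≈ -11.4328.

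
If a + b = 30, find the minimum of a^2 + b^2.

With a + b = 30, a^2 + b^2 = a^2 + (30 − a)^2.
The derivative 2a − 2(30 − a) = 4a − 60 vanishes at a = 15; second derivative 4 > 0, a minimum.
The minimum is 2·(15)^2 = 450.

450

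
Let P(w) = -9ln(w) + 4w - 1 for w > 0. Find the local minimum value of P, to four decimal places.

P'(w) = -9/w + 4 = 0 gives w = 9/4.
P''(w) = 9/w², which is positive for w > 0, so this is a local minimum.
P(9/4) = -9·ln(9/4) + 9 - 1 ≈ 0.7016.

0.7016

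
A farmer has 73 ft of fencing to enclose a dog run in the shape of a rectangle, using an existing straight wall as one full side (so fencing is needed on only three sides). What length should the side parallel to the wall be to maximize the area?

Let the sides perpendicular to the wall have length x and the parallel side y, so 2x + y = 73 and the area is A = xy = x(73 − 2x).
A'(x) = 73 − 4x = 0 gives x = 73/4, and A''(x) = −4 < 0 confirms a maximum.
Then y = 73 − 2·73/4 = 73/2 and A = 5329/8.

73/2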